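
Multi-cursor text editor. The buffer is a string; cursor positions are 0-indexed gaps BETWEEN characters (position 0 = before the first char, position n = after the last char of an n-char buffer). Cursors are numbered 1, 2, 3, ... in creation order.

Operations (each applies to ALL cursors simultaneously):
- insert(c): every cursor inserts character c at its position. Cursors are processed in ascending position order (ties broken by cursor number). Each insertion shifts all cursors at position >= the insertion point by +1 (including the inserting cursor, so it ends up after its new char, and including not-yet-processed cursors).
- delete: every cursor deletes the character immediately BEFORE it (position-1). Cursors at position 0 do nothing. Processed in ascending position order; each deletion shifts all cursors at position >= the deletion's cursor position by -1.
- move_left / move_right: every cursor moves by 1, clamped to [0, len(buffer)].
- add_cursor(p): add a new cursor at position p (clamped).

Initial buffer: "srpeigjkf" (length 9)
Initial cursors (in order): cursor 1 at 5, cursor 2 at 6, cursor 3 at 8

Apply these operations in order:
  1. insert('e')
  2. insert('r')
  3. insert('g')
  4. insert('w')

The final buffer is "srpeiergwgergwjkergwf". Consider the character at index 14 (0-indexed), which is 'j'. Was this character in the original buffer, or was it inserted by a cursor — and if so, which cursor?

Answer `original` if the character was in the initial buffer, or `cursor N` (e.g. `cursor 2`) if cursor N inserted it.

Answer: original

Derivation:
After op 1 (insert('e')): buffer="srpeiegejkef" (len 12), cursors c1@6 c2@8 c3@11, authorship .....1.2..3.
After op 2 (insert('r')): buffer="srpeiergerjkerf" (len 15), cursors c1@7 c2@10 c3@14, authorship .....11.22..33.
After op 3 (insert('g')): buffer="srpeierggergjkergf" (len 18), cursors c1@8 c2@12 c3@17, authorship .....111.222..333.
After op 4 (insert('w')): buffer="srpeiergwgergwjkergwf" (len 21), cursors c1@9 c2@14 c3@20, authorship .....1111.2222..3333.
Authorship (.=original, N=cursor N): . . . . . 1 1 1 1 . 2 2 2 2 . . 3 3 3 3 .
Index 14: author = original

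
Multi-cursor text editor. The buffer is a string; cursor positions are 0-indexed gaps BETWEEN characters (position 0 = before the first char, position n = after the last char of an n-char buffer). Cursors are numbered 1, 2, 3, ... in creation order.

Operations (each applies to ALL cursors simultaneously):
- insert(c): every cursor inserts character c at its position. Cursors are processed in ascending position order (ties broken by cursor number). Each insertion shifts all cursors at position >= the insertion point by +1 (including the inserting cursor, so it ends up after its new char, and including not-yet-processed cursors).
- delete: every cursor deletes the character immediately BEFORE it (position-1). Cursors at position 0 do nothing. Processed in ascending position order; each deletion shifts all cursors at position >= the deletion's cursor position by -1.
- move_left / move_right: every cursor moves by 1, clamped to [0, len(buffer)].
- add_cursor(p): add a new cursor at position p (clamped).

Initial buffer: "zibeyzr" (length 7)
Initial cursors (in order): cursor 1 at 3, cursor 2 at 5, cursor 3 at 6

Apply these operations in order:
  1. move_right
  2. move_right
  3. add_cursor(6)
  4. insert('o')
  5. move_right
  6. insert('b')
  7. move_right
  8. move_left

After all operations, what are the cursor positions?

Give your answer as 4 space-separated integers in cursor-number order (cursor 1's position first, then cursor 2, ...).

Answer: 8 14 14 11

Derivation:
After op 1 (move_right): buffer="zibeyzr" (len 7), cursors c1@4 c2@6 c3@7, authorship .......
After op 2 (move_right): buffer="zibeyzr" (len 7), cursors c1@5 c2@7 c3@7, authorship .......
After op 3 (add_cursor(6)): buffer="zibeyzr" (len 7), cursors c1@5 c4@6 c2@7 c3@7, authorship .......
After op 4 (insert('o')): buffer="zibeyozoroo" (len 11), cursors c1@6 c4@8 c2@11 c3@11, authorship .....1.4.23
After op 5 (move_right): buffer="zibeyozoroo" (len 11), cursors c1@7 c4@9 c2@11 c3@11, authorship .....1.4.23
After op 6 (insert('b')): buffer="zibeyozborboobb" (len 15), cursors c1@8 c4@11 c2@15 c3@15, authorship .....1.14.42323
After op 7 (move_right): buffer="zibeyozborboobb" (len 15), cursors c1@9 c4@12 c2@15 c3@15, authorship .....1.14.42323
After op 8 (move_left): buffer="zibeyozborboobb" (len 15), cursors c1@8 c4@11 c2@14 c3@14, authorship .....1.14.42323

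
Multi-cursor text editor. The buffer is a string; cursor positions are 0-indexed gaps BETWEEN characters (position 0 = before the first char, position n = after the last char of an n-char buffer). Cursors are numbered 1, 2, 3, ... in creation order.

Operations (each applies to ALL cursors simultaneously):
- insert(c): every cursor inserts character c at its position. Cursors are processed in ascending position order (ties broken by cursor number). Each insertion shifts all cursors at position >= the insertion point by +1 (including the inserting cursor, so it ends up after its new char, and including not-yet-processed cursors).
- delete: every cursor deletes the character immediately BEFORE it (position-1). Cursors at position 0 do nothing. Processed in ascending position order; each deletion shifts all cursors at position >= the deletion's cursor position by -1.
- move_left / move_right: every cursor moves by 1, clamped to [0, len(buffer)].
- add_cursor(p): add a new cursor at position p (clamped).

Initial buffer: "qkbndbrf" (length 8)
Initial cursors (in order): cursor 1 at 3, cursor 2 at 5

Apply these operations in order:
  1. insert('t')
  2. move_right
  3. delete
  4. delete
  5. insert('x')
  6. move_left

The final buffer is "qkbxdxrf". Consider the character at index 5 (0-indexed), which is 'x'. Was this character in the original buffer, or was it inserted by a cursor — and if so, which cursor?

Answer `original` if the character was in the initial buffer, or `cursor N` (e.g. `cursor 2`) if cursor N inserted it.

Answer: cursor 2

Derivation:
After op 1 (insert('t')): buffer="qkbtndtbrf" (len 10), cursors c1@4 c2@7, authorship ...1..2...
After op 2 (move_right): buffer="qkbtndtbrf" (len 10), cursors c1@5 c2@8, authorship ...1..2...
After op 3 (delete): buffer="qkbtdtrf" (len 8), cursors c1@4 c2@6, authorship ...1.2..
After op 4 (delete): buffer="qkbdrf" (len 6), cursors c1@3 c2@4, authorship ......
After op 5 (insert('x')): buffer="qkbxdxrf" (len 8), cursors c1@4 c2@6, authorship ...1.2..
After op 6 (move_left): buffer="qkbxdxrf" (len 8), cursors c1@3 c2@5, authorship ...1.2..
Authorship (.=original, N=cursor N): . . . 1 . 2 . .
Index 5: author = 2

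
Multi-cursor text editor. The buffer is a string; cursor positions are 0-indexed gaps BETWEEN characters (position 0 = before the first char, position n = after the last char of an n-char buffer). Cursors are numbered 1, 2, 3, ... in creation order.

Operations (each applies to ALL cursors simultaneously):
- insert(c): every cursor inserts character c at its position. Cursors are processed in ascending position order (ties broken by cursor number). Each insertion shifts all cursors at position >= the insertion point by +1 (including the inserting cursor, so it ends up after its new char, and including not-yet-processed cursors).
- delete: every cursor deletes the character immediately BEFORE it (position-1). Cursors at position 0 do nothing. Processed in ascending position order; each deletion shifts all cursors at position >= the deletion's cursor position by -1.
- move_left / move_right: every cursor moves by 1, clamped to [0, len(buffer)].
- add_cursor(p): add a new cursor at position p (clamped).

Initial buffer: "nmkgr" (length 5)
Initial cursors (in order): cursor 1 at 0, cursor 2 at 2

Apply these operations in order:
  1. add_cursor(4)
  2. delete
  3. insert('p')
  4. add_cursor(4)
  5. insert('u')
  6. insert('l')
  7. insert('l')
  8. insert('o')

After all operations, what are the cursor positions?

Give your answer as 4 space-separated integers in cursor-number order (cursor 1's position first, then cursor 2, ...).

Answer: 5 11 21 16

Derivation:
After op 1 (add_cursor(4)): buffer="nmkgr" (len 5), cursors c1@0 c2@2 c3@4, authorship .....
After op 2 (delete): buffer="nkr" (len 3), cursors c1@0 c2@1 c3@2, authorship ...
After op 3 (insert('p')): buffer="pnpkpr" (len 6), cursors c1@1 c2@3 c3@5, authorship 1.2.3.
After op 4 (add_cursor(4)): buffer="pnpkpr" (len 6), cursors c1@1 c2@3 c4@4 c3@5, authorship 1.2.3.
After op 5 (insert('u')): buffer="punpukupur" (len 10), cursors c1@2 c2@5 c4@7 c3@9, authorship 11.22.433.
After op 6 (insert('l')): buffer="pulnpulkulpulr" (len 14), cursors c1@3 c2@7 c4@10 c3@13, authorship 111.222.44333.
After op 7 (insert('l')): buffer="pullnpullkullpullr" (len 18), cursors c1@4 c2@9 c4@13 c3@17, authorship 1111.2222.4443333.
After op 8 (insert('o')): buffer="pullonpullokullopullor" (len 22), cursors c1@5 c2@11 c4@16 c3@21, authorship 11111.22222.444433333.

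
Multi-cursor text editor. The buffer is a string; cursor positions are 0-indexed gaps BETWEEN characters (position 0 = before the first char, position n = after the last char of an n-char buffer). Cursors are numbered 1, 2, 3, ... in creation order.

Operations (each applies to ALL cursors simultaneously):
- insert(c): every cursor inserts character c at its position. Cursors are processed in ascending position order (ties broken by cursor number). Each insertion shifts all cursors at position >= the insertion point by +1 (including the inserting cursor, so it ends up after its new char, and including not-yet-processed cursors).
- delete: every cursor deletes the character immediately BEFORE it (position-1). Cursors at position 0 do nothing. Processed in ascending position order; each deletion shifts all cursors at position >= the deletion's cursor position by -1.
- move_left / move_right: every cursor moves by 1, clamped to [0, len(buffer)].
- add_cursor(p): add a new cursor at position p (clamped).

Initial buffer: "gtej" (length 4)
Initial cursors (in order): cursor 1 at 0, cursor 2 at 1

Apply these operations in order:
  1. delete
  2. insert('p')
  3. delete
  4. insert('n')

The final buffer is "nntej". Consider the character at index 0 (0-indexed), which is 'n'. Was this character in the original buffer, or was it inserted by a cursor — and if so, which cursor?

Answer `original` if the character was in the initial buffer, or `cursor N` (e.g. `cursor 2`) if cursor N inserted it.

After op 1 (delete): buffer="tej" (len 3), cursors c1@0 c2@0, authorship ...
After op 2 (insert('p')): buffer="pptej" (len 5), cursors c1@2 c2@2, authorship 12...
After op 3 (delete): buffer="tej" (len 3), cursors c1@0 c2@0, authorship ...
After op 4 (insert('n')): buffer="nntej" (len 5), cursors c1@2 c2@2, authorship 12...
Authorship (.=original, N=cursor N): 1 2 . . .
Index 0: author = 1

Answer: cursor 1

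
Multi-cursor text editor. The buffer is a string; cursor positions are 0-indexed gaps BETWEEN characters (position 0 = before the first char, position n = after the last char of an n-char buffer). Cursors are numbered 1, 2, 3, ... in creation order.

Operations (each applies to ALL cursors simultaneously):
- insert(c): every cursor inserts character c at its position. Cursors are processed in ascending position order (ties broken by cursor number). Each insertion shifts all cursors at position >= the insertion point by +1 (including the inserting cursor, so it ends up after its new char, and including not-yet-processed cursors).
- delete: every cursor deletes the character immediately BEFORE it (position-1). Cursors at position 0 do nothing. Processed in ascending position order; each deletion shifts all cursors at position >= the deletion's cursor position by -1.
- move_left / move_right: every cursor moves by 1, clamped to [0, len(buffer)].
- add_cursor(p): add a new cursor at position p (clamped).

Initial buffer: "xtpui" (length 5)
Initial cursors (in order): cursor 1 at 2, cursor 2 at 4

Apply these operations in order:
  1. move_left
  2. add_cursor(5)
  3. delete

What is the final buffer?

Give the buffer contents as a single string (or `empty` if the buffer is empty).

Answer: tu

Derivation:
After op 1 (move_left): buffer="xtpui" (len 5), cursors c1@1 c2@3, authorship .....
After op 2 (add_cursor(5)): buffer="xtpui" (len 5), cursors c1@1 c2@3 c3@5, authorship .....
After op 3 (delete): buffer="tu" (len 2), cursors c1@0 c2@1 c3@2, authorship ..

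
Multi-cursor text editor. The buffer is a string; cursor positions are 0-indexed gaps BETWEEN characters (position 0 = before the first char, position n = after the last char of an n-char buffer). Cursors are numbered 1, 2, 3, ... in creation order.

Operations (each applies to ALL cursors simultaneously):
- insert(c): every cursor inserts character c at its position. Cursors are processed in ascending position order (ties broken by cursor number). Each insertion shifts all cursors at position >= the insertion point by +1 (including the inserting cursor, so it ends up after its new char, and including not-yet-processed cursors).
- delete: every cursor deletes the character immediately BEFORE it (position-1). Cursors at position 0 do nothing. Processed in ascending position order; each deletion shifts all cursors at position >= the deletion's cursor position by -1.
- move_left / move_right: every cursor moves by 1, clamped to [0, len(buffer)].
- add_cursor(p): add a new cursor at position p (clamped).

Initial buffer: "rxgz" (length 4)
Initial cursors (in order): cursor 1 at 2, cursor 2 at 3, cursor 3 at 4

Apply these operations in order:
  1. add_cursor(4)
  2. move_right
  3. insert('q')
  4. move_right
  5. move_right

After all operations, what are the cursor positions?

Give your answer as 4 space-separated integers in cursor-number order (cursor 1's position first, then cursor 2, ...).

Answer: 6 8 8 8

Derivation:
After op 1 (add_cursor(4)): buffer="rxgz" (len 4), cursors c1@2 c2@3 c3@4 c4@4, authorship ....
After op 2 (move_right): buffer="rxgz" (len 4), cursors c1@3 c2@4 c3@4 c4@4, authorship ....
After op 3 (insert('q')): buffer="rxgqzqqq" (len 8), cursors c1@4 c2@8 c3@8 c4@8, authorship ...1.234
After op 4 (move_right): buffer="rxgqzqqq" (len 8), cursors c1@5 c2@8 c3@8 c4@8, authorship ...1.234
After op 5 (move_right): buffer="rxgqzqqq" (len 8), cursors c1@6 c2@8 c3@8 c4@8, authorship ...1.234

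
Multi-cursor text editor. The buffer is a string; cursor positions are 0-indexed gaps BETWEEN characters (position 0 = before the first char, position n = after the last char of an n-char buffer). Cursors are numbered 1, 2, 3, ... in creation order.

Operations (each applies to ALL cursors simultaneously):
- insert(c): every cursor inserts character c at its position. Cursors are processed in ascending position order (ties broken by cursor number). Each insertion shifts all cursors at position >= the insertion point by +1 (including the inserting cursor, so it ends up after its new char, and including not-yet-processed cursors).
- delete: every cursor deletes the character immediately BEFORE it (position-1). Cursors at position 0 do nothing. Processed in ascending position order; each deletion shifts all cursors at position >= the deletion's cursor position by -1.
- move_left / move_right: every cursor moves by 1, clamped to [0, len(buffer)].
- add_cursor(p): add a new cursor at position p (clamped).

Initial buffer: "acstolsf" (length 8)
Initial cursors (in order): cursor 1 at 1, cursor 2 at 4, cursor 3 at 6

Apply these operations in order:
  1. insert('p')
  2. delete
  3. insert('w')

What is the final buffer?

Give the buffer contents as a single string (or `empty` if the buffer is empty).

After op 1 (insert('p')): buffer="apcstpolpsf" (len 11), cursors c1@2 c2@6 c3@9, authorship .1...2..3..
After op 2 (delete): buffer="acstolsf" (len 8), cursors c1@1 c2@4 c3@6, authorship ........
After op 3 (insert('w')): buffer="awcstwolwsf" (len 11), cursors c1@2 c2@6 c3@9, authorship .1...2..3..

Answer: awcstwolwsf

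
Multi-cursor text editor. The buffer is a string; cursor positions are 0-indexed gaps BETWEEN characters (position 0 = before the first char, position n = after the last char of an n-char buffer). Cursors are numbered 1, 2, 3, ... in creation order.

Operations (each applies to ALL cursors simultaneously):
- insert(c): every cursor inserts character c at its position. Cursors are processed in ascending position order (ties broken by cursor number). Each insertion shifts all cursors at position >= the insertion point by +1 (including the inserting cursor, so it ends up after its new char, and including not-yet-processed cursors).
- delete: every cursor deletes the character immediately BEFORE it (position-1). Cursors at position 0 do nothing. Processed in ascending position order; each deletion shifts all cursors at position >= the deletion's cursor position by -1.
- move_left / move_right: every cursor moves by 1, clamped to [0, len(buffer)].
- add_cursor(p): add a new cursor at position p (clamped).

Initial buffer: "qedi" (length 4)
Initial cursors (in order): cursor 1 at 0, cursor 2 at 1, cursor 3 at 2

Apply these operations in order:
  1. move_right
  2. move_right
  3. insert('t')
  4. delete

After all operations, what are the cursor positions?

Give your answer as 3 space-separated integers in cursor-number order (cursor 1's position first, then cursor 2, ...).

After op 1 (move_right): buffer="qedi" (len 4), cursors c1@1 c2@2 c3@3, authorship ....
After op 2 (move_right): buffer="qedi" (len 4), cursors c1@2 c2@3 c3@4, authorship ....
After op 3 (insert('t')): buffer="qetdtit" (len 7), cursors c1@3 c2@5 c3@7, authorship ..1.2.3
After op 4 (delete): buffer="qedi" (len 4), cursors c1@2 c2@3 c3@4, authorship ....

Answer: 2 3 4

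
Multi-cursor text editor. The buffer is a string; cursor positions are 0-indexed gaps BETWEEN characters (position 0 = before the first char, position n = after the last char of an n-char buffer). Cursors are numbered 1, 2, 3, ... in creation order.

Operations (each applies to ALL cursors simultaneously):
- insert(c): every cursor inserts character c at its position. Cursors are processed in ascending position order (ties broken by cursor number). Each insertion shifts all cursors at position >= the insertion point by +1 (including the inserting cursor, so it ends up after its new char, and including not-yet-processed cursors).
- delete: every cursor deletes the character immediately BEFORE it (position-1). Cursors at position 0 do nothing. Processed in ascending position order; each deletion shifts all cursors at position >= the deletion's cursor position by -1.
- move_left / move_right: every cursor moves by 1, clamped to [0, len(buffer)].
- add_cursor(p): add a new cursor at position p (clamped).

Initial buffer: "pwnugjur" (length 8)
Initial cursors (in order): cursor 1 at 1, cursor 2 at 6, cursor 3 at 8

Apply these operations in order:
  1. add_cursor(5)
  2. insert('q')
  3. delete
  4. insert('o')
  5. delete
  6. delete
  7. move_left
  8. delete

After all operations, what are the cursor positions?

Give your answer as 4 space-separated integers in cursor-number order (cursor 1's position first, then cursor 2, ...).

Answer: 0 0 0 0

Derivation:
After op 1 (add_cursor(5)): buffer="pwnugjur" (len 8), cursors c1@1 c4@5 c2@6 c3@8, authorship ........
After op 2 (insert('q')): buffer="pqwnugqjqurq" (len 12), cursors c1@2 c4@7 c2@9 c3@12, authorship .1....4.2..3
After op 3 (delete): buffer="pwnugjur" (len 8), cursors c1@1 c4@5 c2@6 c3@8, authorship ........
After op 4 (insert('o')): buffer="pownugojouro" (len 12), cursors c1@2 c4@7 c2@9 c3@12, authorship .1....4.2..3
After op 5 (delete): buffer="pwnugjur" (len 8), cursors c1@1 c4@5 c2@6 c3@8, authorship ........
After op 6 (delete): buffer="wnuu" (len 4), cursors c1@0 c2@3 c4@3 c3@4, authorship ....
After op 7 (move_left): buffer="wnuu" (len 4), cursors c1@0 c2@2 c4@2 c3@3, authorship ....
After op 8 (delete): buffer="u" (len 1), cursors c1@0 c2@0 c3@0 c4@0, authorship .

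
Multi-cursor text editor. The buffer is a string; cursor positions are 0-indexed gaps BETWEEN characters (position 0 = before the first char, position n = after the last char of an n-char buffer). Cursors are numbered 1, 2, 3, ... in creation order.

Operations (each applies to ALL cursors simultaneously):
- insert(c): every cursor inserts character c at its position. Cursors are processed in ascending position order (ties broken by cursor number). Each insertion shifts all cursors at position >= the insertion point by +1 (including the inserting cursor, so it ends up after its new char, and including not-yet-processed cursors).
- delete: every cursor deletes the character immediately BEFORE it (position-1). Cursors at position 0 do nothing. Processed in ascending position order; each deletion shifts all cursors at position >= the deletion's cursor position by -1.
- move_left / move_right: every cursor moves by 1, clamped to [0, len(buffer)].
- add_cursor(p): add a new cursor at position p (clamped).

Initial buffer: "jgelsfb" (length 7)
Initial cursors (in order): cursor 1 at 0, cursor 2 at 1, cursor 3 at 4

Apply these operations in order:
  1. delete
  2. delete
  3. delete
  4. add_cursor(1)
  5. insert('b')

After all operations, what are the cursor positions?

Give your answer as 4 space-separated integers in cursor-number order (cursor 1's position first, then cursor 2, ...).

After op 1 (delete): buffer="gesfb" (len 5), cursors c1@0 c2@0 c3@2, authorship .....
After op 2 (delete): buffer="gsfb" (len 4), cursors c1@0 c2@0 c3@1, authorship ....
After op 3 (delete): buffer="sfb" (len 3), cursors c1@0 c2@0 c3@0, authorship ...
After op 4 (add_cursor(1)): buffer="sfb" (len 3), cursors c1@0 c2@0 c3@0 c4@1, authorship ...
After op 5 (insert('b')): buffer="bbbsbfb" (len 7), cursors c1@3 c2@3 c3@3 c4@5, authorship 123.4..

Answer: 3 3 3 5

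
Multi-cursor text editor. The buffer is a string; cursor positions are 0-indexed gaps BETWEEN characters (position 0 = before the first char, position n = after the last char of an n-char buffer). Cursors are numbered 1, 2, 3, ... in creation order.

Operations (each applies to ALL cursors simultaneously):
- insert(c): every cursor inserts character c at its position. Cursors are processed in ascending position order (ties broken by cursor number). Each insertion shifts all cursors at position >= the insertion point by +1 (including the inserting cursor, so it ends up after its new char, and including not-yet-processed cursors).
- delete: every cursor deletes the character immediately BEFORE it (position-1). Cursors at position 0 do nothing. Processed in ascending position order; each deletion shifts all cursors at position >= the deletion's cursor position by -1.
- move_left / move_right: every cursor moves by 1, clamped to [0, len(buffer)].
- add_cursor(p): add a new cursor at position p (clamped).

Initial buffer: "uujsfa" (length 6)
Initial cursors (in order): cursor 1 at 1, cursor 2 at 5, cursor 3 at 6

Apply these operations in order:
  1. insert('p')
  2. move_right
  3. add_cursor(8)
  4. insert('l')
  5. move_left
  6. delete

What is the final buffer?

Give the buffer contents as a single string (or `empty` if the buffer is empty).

After op 1 (insert('p')): buffer="upujsfpap" (len 9), cursors c1@2 c2@7 c3@9, authorship .1....2.3
After op 2 (move_right): buffer="upujsfpap" (len 9), cursors c1@3 c2@8 c3@9, authorship .1....2.3
After op 3 (add_cursor(8)): buffer="upujsfpap" (len 9), cursors c1@3 c2@8 c4@8 c3@9, authorship .1....2.3
After op 4 (insert('l')): buffer="upuljsfpallpl" (len 13), cursors c1@4 c2@11 c4@11 c3@13, authorship .1.1...2.2433
After op 5 (move_left): buffer="upuljsfpallpl" (len 13), cursors c1@3 c2@10 c4@10 c3@12, authorship .1.1...2.2433
After op 6 (delete): buffer="upljsfpll" (len 9), cursors c1@2 c2@7 c4@7 c3@8, authorship .11...243

Answer: upljsfpll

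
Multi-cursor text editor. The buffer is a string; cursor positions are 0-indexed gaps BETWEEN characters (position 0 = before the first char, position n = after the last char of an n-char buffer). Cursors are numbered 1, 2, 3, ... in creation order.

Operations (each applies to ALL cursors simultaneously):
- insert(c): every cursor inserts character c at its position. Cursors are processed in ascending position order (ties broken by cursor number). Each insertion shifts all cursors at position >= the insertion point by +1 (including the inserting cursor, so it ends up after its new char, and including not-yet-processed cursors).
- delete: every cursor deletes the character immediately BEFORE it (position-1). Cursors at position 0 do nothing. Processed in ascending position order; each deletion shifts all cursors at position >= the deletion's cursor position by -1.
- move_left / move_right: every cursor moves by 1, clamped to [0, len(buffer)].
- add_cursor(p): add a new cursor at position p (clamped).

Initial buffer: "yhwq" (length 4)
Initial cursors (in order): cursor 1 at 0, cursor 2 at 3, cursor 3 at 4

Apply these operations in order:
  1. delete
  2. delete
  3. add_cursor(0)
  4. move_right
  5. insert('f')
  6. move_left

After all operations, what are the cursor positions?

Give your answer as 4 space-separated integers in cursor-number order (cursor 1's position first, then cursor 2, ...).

After op 1 (delete): buffer="yh" (len 2), cursors c1@0 c2@2 c3@2, authorship ..
After op 2 (delete): buffer="" (len 0), cursors c1@0 c2@0 c3@0, authorship 
After op 3 (add_cursor(0)): buffer="" (len 0), cursors c1@0 c2@0 c3@0 c4@0, authorship 
After op 4 (move_right): buffer="" (len 0), cursors c1@0 c2@0 c3@0 c4@0, authorship 
After op 5 (insert('f')): buffer="ffff" (len 4), cursors c1@4 c2@4 c3@4 c4@4, authorship 1234
After op 6 (move_left): buffer="ffff" (len 4), cursors c1@3 c2@3 c3@3 c4@3, authorship 1234

Answer: 3 3 3 3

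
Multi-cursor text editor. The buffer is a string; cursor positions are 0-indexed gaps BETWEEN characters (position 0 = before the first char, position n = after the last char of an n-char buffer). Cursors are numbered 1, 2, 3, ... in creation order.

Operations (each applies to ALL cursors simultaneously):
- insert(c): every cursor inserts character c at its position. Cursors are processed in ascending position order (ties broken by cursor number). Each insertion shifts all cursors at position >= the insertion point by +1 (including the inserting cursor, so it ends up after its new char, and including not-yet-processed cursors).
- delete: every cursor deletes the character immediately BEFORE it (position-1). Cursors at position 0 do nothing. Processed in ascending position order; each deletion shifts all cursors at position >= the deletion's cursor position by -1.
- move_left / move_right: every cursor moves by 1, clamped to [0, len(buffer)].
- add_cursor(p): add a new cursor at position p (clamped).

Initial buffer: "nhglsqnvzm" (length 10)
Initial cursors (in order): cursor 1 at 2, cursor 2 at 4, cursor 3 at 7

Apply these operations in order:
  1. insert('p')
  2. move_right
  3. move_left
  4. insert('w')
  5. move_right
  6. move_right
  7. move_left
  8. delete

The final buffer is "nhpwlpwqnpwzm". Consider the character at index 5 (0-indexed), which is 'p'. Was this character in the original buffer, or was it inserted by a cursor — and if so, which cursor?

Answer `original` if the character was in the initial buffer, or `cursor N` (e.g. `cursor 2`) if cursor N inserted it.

Answer: cursor 2

Derivation:
After op 1 (insert('p')): buffer="nhpglpsqnpvzm" (len 13), cursors c1@3 c2@6 c3@10, authorship ..1..2...3...
After op 2 (move_right): buffer="nhpglpsqnpvzm" (len 13), cursors c1@4 c2@7 c3@11, authorship ..1..2...3...
After op 3 (move_left): buffer="nhpglpsqnpvzm" (len 13), cursors c1@3 c2@6 c3@10, authorship ..1..2...3...
After op 4 (insert('w')): buffer="nhpwglpwsqnpwvzm" (len 16), cursors c1@4 c2@8 c3@13, authorship ..11..22...33...
After op 5 (move_right): buffer="nhpwglpwsqnpwvzm" (len 16), cursors c1@5 c2@9 c3@14, authorship ..11..22...33...
After op 6 (move_right): buffer="nhpwglpwsqnpwvzm" (len 16), cursors c1@6 c2@10 c3@15, authorship ..11..22...33...
After op 7 (move_left): buffer="nhpwglpwsqnpwvzm" (len 16), cursors c1@5 c2@9 c3@14, authorship ..11..22...33...
After op 8 (delete): buffer="nhpwlpwqnpwzm" (len 13), cursors c1@4 c2@7 c3@11, authorship ..11.22..33..
Authorship (.=original, N=cursor N): . . 1 1 . 2 2 . . 3 3 . .
Index 5: author = 2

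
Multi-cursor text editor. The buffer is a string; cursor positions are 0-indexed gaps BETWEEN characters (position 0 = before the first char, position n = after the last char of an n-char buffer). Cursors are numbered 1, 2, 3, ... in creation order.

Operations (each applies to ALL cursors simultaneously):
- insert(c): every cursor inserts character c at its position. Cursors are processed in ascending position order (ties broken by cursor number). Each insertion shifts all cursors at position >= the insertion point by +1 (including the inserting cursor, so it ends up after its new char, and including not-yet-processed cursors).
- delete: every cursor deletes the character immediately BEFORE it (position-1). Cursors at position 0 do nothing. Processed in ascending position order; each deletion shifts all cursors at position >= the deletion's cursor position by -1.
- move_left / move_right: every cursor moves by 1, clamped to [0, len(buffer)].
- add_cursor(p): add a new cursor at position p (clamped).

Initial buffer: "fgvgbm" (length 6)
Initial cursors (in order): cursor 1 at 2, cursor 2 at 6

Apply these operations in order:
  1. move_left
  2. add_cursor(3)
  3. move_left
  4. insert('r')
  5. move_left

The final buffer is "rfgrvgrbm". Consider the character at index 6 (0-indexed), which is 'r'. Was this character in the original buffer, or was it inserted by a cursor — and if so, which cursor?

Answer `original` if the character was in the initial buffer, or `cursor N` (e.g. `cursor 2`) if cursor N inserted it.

After op 1 (move_left): buffer="fgvgbm" (len 6), cursors c1@1 c2@5, authorship ......
After op 2 (add_cursor(3)): buffer="fgvgbm" (len 6), cursors c1@1 c3@3 c2@5, authorship ......
After op 3 (move_left): buffer="fgvgbm" (len 6), cursors c1@0 c3@2 c2@4, authorship ......
After op 4 (insert('r')): buffer="rfgrvgrbm" (len 9), cursors c1@1 c3@4 c2@7, authorship 1..3..2..
After op 5 (move_left): buffer="rfgrvgrbm" (len 9), cursors c1@0 c3@3 c2@6, authorship 1..3..2..
Authorship (.=original, N=cursor N): 1 . . 3 . . 2 . .
Index 6: author = 2

Answer: cursor 2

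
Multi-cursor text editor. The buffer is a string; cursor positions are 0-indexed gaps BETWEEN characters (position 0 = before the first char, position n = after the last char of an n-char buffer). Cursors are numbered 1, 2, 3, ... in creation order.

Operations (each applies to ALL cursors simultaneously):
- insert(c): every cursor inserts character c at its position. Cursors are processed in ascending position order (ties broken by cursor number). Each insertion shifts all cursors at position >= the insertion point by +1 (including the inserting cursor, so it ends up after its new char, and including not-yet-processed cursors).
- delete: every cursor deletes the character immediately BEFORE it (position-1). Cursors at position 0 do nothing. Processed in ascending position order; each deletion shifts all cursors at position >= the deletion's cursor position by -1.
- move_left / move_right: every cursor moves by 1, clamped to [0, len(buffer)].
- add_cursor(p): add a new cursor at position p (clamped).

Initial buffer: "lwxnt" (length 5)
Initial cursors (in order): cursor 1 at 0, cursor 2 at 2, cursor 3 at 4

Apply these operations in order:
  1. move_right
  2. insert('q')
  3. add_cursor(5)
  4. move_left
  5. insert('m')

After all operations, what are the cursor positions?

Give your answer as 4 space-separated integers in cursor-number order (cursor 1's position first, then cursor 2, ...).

After op 1 (move_right): buffer="lwxnt" (len 5), cursors c1@1 c2@3 c3@5, authorship .....
After op 2 (insert('q')): buffer="lqwxqntq" (len 8), cursors c1@2 c2@5 c3@8, authorship .1..2..3
After op 3 (add_cursor(5)): buffer="lqwxqntq" (len 8), cursors c1@2 c2@5 c4@5 c3@8, authorship .1..2..3
After op 4 (move_left): buffer="lqwxqntq" (len 8), cursors c1@1 c2@4 c4@4 c3@7, authorship .1..2..3
After op 5 (insert('m')): buffer="lmqwxmmqntmq" (len 12), cursors c1@2 c2@7 c4@7 c3@11, authorship .11..242..33

Answer: 2 7 11 7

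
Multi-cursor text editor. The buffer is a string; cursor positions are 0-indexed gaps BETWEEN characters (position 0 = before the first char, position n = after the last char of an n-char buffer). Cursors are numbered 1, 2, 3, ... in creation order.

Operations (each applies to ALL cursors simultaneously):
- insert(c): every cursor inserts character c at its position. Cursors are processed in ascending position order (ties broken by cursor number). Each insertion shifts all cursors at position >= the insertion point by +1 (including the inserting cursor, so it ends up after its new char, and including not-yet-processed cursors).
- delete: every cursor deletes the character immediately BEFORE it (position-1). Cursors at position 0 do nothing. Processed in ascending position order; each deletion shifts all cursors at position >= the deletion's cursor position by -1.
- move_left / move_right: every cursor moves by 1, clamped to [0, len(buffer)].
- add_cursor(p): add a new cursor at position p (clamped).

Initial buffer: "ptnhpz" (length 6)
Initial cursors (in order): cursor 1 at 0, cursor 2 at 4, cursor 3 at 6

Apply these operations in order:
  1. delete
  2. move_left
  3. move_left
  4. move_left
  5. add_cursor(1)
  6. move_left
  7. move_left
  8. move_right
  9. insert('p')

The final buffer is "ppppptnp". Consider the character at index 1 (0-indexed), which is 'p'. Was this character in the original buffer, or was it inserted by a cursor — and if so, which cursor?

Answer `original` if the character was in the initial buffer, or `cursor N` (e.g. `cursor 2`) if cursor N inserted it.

Answer: cursor 1

Derivation:
After op 1 (delete): buffer="ptnp" (len 4), cursors c1@0 c2@3 c3@4, authorship ....
After op 2 (move_left): buffer="ptnp" (len 4), cursors c1@0 c2@2 c3@3, authorship ....
After op 3 (move_left): buffer="ptnp" (len 4), cursors c1@0 c2@1 c3@2, authorship ....
After op 4 (move_left): buffer="ptnp" (len 4), cursors c1@0 c2@0 c3@1, authorship ....
After op 5 (add_cursor(1)): buffer="ptnp" (len 4), cursors c1@0 c2@0 c3@1 c4@1, authorship ....
After op 6 (move_left): buffer="ptnp" (len 4), cursors c1@0 c2@0 c3@0 c4@0, authorship ....
After op 7 (move_left): buffer="ptnp" (len 4), cursors c1@0 c2@0 c3@0 c4@0, authorship ....
After op 8 (move_right): buffer="ptnp" (len 4), cursors c1@1 c2@1 c3@1 c4@1, authorship ....
After op 9 (insert('p')): buffer="ppppptnp" (len 8), cursors c1@5 c2@5 c3@5 c4@5, authorship .1234...
Authorship (.=original, N=cursor N): . 1 2 3 4 . . .
Index 1: author = 1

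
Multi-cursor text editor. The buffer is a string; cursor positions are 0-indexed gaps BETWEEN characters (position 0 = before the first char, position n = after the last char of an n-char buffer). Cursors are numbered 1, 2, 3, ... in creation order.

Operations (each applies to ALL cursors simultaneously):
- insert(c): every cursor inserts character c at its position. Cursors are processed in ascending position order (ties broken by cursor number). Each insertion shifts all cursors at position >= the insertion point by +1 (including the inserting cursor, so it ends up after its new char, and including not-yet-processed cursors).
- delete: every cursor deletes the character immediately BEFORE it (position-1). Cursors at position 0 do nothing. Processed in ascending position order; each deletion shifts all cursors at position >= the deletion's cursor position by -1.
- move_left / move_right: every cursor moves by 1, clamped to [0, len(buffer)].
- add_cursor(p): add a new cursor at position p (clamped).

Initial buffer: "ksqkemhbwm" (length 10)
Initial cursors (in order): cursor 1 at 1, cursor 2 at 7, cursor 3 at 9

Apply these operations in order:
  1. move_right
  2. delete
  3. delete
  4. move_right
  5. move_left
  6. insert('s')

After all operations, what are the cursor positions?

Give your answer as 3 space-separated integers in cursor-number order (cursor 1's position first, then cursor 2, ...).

Answer: 1 6 6

Derivation:
After op 1 (move_right): buffer="ksqkemhbwm" (len 10), cursors c1@2 c2@8 c3@10, authorship ..........
After op 2 (delete): buffer="kqkemhw" (len 7), cursors c1@1 c2@6 c3@7, authorship .......
After op 3 (delete): buffer="qkem" (len 4), cursors c1@0 c2@4 c3@4, authorship ....
After op 4 (move_right): buffer="qkem" (len 4), cursors c1@1 c2@4 c3@4, authorship ....
After op 5 (move_left): buffer="qkem" (len 4), cursors c1@0 c2@3 c3@3, authorship ....
After op 6 (insert('s')): buffer="sqkessm" (len 7), cursors c1@1 c2@6 c3@6, authorship 1...23.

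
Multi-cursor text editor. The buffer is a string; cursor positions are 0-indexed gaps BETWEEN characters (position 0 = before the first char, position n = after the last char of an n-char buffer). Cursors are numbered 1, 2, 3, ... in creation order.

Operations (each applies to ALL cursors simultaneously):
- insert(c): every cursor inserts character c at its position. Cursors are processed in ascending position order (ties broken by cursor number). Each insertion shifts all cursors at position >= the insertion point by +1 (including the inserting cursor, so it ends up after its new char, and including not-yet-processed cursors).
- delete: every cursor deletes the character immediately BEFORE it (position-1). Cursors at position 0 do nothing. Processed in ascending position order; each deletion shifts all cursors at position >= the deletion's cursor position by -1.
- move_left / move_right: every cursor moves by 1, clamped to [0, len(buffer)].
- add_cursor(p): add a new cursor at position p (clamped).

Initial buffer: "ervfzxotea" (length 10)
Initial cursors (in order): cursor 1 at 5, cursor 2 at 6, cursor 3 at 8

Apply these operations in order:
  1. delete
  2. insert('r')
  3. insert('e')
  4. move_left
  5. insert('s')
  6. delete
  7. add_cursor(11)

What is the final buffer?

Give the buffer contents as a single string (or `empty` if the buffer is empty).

After op 1 (delete): buffer="ervfoea" (len 7), cursors c1@4 c2@4 c3@5, authorship .......
After op 2 (insert('r')): buffer="ervfrrorea" (len 10), cursors c1@6 c2@6 c3@8, authorship ....12.3..
After op 3 (insert('e')): buffer="ervfrreeoreea" (len 13), cursors c1@8 c2@8 c3@11, authorship ....1212.33..
After op 4 (move_left): buffer="ervfrreeoreea" (len 13), cursors c1@7 c2@7 c3@10, authorship ....1212.33..
After op 5 (insert('s')): buffer="ervfrresseorseea" (len 16), cursors c1@9 c2@9 c3@13, authorship ....121122.333..
After op 6 (delete): buffer="ervfrreeoreea" (len 13), cursors c1@7 c2@7 c3@10, authorship ....1212.33..
After op 7 (add_cursor(11)): buffer="ervfrreeoreea" (len 13), cursors c1@7 c2@7 c3@10 c4@11, authorship ....1212.33..

Answer: ervfrreeoreea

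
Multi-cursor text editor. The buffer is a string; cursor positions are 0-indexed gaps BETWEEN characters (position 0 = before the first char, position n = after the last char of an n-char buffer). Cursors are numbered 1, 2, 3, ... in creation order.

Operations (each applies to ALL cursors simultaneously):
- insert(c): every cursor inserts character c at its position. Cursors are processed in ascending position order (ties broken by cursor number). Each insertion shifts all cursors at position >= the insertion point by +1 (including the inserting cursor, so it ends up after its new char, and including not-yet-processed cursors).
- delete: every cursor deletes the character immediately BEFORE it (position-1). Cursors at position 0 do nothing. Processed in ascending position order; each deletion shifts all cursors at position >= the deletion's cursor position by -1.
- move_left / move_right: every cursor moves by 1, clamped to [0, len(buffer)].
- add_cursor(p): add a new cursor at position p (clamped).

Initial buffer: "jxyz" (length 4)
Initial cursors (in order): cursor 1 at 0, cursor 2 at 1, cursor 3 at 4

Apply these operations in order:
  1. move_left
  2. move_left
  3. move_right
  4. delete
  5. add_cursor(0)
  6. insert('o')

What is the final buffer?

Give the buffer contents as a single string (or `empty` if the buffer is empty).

After op 1 (move_left): buffer="jxyz" (len 4), cursors c1@0 c2@0 c3@3, authorship ....
After op 2 (move_left): buffer="jxyz" (len 4), cursors c1@0 c2@0 c3@2, authorship ....
After op 3 (move_right): buffer="jxyz" (len 4), cursors c1@1 c2@1 c3@3, authorship ....
After op 4 (delete): buffer="xz" (len 2), cursors c1@0 c2@0 c3@1, authorship ..
After op 5 (add_cursor(0)): buffer="xz" (len 2), cursors c1@0 c2@0 c4@0 c3@1, authorship ..
After op 6 (insert('o')): buffer="oooxoz" (len 6), cursors c1@3 c2@3 c4@3 c3@5, authorship 124.3.

Answer: oooxoz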